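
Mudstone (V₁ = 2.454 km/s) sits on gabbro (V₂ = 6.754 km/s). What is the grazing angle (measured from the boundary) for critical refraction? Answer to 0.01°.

Critical incidence: sin θ_c = V₁/V₂ = 2.454/6.754 = 0.3633.
θ_c = arcsin 0.3633 = 21.31°.
Measured from the interface: 90° − 21.31° = 68.69°.

68.69°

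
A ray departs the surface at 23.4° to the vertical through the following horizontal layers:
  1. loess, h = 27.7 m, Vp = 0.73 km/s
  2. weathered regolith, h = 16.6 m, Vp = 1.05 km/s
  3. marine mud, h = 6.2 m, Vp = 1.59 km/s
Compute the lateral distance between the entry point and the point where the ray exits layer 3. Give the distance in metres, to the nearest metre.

34 m

p = sin θ₁/V₁ = sin 23.4°/0.73 = 5.4404e-01 s/km is conserved through the stack.
Layer 1: θ = 23.40°; offset = 27.7·tan 23.40° = 11.987 m.
Layer 2: sin θ = p·1.05 = 0.5712 → θ = 34.84°; offset = 16.6·tan 34.84° = 11.553 m.
Layer 3: sin θ = p·1.59 = 0.8650 → θ = 59.89°; offset = 6.2·tan 59.89° = 10.689 m.
Summing the layer offsets gives 34.229 m.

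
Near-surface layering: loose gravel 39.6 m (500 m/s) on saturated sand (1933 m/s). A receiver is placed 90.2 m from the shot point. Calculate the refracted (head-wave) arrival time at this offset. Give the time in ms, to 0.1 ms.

199.7 ms

θ_c = arcsin(V₁/V₂) = arcsin(500/1933) = 14.99°, cos θ_c = 0.9660.
Intercept time tᵢ = 2h cos θ_c / V₁ = 2·39.6·0.9660/500 = 0.15301 s.
t = x/V₂ + tᵢ = 90.2/1933 + 0.15301 = 0.19967 s.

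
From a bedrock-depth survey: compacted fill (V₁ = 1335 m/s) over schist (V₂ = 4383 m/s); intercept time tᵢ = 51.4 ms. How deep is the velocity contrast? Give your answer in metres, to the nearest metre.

36 m

θ_c = arcsin(1335/4383) = 17.73°; cos θ_c = 0.9525.
tᵢ = 2h cos θ_c/V₁ ⇒ h = tᵢ·V₁/(2 cos θ_c) = 0.0514·1335/(2·0.9525) = 36.02 m.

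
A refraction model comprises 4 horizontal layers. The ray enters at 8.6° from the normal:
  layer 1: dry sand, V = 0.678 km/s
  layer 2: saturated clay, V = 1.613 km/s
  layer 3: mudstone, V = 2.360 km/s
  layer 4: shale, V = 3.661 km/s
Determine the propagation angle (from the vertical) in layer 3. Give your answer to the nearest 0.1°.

31.4°

Ray parameter p = sin 8.6° / 0.678 = 2.2055e-01 s/km.
sin θ_3 = p·V_3 = 2.2055e-01 × 2.360 = 0.5205.
θ_3 = 31.37° from the vertical.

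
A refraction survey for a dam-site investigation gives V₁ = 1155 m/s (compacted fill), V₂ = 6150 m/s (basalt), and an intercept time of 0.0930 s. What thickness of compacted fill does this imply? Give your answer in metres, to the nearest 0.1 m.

54.7 m

θ_c = arcsin(1155/6150) = 10.82°; cos θ_c = 0.9822.
tᵢ = 2h cos θ_c/V₁ ⇒ h = tᵢ·V₁/(2 cos θ_c) = 0.093·1155/(2·0.9822) = 54.68 m.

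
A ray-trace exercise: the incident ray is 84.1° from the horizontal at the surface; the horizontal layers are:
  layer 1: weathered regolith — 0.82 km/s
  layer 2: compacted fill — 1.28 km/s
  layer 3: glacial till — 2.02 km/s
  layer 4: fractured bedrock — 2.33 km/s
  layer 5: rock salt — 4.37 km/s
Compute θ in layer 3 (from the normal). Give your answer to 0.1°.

From the normal: θ₁ = 90° − 84.1° = 5.9°.
Snell's law across each interface conserves sin θ / V, so sin θ_3 = V_3·sin θ₁/V₁.
sin θ_3 = 2.02 × sin 5.9° / 0.82 = 0.2532.
θ_3 = 14.67° from the vertical.

14.7°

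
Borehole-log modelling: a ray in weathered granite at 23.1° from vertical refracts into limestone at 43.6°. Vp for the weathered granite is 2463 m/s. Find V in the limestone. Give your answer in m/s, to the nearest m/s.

sin 23.1° = 0.3923; sin 43.6° = 0.6896.
V₂ = V₁·(sin θ₂/sin θ₁) = 2463·(0.6896/0.3923) = 4329.27 m/s.

4329 m/s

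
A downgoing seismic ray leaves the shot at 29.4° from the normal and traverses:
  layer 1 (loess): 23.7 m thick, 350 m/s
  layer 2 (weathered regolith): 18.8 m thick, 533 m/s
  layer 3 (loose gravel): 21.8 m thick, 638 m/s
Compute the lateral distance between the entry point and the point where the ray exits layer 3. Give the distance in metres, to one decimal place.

Ray parameter p = sin 29.4° / 350 m/s = 1.4026e-03 s/m.
Layer 1: θ = 29.40°; offset = 23.7·tan 29.40° = 13.354 m.
Layer 2: sin θ = p·533 = 0.7476 → θ = 48.38°; offset = 18.8·tan 48.38° = 21.161 m.
Layer 3: sin θ = p·638 = 0.8948 → θ = 63.49°; offset = 21.8·tan 63.49° = 43.703 m.
Total horizontal offset = 78.218 m.

78.2 m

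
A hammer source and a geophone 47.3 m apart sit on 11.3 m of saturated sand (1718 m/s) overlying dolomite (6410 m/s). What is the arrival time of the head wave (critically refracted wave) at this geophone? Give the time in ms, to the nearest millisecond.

θ_c = arcsin(V₁/V₂) = arcsin(1718/6410) = 15.55°, cos θ_c = 0.9634.
Intercept time tᵢ = 2h cos θ_c / V₁ = 2·11.3·0.9634/1718 = 0.01267 s.
t = x/V₂ + tᵢ = 47.3/6410 + 0.01267 = 0.02005 s.

20 ms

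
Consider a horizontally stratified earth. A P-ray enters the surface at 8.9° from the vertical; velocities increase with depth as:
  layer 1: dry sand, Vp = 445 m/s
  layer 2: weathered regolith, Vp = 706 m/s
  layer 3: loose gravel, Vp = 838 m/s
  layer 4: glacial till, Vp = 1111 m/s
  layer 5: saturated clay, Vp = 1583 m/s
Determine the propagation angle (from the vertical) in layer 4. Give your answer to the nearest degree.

23°

Snell's law across each interface conserves sin θ / V, so sin θ_4 = V_4·sin θ₁/V₁.
sin θ_4 = 1111 × sin 8.9° / 445 = 0.3863.
θ_4 = 22.72° from the vertical.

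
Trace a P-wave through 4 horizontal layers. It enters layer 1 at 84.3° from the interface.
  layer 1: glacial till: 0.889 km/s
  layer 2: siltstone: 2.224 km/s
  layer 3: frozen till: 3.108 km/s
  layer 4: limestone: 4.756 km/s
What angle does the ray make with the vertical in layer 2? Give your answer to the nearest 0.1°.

From the normal: θ₁ = 90° − 84.3° = 5.7°.
Snell's law across each interface conserves sin θ / V, so sin θ_2 = V_2·sin θ₁/V₁.
sin θ_2 = 2.224 × sin 5.7° / 0.889 = 0.2485.
θ_2 = 14.39° from the vertical.

14.4°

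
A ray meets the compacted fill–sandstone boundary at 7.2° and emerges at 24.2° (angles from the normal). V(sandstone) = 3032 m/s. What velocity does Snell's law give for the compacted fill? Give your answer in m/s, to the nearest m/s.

927 m/s

Snell's law: sin 7.2°/V₁ = sin 24.2°/V₂.
V₁ = V₂·sin 7.2°/sin 24.2° = 3032 × 0.3057 = 927.03 m/s.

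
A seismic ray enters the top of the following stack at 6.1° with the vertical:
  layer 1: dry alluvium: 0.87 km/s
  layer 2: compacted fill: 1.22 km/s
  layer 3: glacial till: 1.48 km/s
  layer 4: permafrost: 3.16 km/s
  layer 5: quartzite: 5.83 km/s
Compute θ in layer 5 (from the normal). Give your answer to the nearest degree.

45°

Ray parameter p = sin 6.1° / 0.87 = 1.2214e-01 s/km.
sin θ_5 = p·V_5 = 1.2214e-01 × 5.83 = 0.7121.
θ_5 = 45.41° from the vertical.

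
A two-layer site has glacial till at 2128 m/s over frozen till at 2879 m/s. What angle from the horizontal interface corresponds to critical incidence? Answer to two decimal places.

42.34°

At critical incidence the refracted ray runs along the interface (θ₂ = 90°), so sin θ_c = V₁/V₂.
θ_c = arcsin(2128/2879) = arcsin 0.7391 = 47.66°.
Measured from the interface: 90° − 47.66° = 42.34°.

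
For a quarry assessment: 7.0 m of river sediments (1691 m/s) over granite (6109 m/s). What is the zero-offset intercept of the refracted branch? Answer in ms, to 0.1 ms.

8.0 ms

tᵢ = 2h·√(V₂²−V₁²)/(V₁V₂).
√(V₂²−V₁²) = √(6109²−1691²) = 5870.3 m/s.
tᵢ = 2·7.0·5870.3/(1691·6109) = 0.00796 s.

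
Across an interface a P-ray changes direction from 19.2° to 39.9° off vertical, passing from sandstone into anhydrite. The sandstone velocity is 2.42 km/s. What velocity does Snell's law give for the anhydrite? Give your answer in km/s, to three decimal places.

4.720 km/s

sin 19.2° = 0.3289; sin 39.9° = 0.6414.
V₂ = V₁·(sin θ₂/sin θ₁) = 2.42·(0.6414/0.3289) = 4.720 km/s.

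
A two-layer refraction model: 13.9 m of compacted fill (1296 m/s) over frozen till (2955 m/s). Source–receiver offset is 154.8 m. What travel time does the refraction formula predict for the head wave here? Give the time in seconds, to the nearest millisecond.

t = x/V₂ + 2h·√(V₂²−V₁²)/(V₁V₂).
√(V₂²−V₁²) = √(2955²−1296²) = 2655.6 m/s; delay term = 2·13.9·2655.6/(1296·2955) = 0.01928 s.
t = 154.8/2955 + 0.01928 = 0.07166 s.

0.072 s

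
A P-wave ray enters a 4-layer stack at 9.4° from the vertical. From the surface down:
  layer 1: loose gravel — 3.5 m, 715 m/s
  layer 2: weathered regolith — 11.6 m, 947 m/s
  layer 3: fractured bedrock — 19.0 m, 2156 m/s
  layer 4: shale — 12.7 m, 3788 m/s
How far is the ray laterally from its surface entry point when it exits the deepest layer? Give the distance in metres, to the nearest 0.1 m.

p = sin θ₁/V₁ = sin 9.4°/715 = 2.2843e-04 s/m is conserved through the stack.
Layer 1: θ = 9.40°; offset = 3.5·tan 9.40° = 0.579 m.
Layer 2: sin θ = p·947 = 0.2163 → θ = 12.49°; offset = 11.6·tan 12.49° = 2.570 m.
Layer 3: sin θ = p·2156 = 0.4925 → θ = 29.50°; offset = 19.0·tan 29.50° = 10.752 m.
Layer 4: sin θ = p·3788 = 0.8653 → θ = 59.92°; offset = 12.7·tan 59.92° = 21.922 m.
Σ offsets = 35.823 m.

35.8 m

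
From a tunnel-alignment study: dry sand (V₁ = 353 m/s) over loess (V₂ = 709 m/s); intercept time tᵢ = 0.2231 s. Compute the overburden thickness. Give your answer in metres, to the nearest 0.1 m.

θ_c = arcsin(353/709) = 29.86°; cos θ_c = 0.8672.
tᵢ = 2h cos θ_c/V₁ ⇒ h = tᵢ·V₁/(2 cos θ_c) = 0.2231·353/(2·0.8672) = 45.40 m.

45.4 m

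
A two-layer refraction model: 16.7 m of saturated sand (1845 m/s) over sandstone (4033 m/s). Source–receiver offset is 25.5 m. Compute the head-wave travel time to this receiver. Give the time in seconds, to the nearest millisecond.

0.022 s

t = x/V₂ + 2h·√(V₂²−V₁²)/(V₁V₂).
√(V₂²−V₁²) = √(4033²−1845²) = 3586.2 m/s; delay term = 2·16.7·3586.2/(1845·4033) = 0.01610 s.
t = 25.5/4033 + 0.01610 = 0.02242 s.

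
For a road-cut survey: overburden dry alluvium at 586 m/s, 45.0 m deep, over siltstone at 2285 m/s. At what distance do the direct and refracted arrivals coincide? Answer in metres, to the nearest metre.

117 m

θ_c = arcsin(586/2285) = 14.86°, so cos θ_c = 0.9666 and tᵢ = 2h cos θ_c/V₁ = 0.1484 s.
At crossover x/V₁ = x/V₂ + tᵢ ⇒ x = tᵢ/(1/V₁ − 1/V₂) = 0.14845/(1.7065e-03 − 4.3764e-04) = 116.99 m.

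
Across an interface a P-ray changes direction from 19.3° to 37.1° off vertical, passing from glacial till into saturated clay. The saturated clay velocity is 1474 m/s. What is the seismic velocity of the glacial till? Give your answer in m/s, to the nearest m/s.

sin 19.3° = 0.3305; sin 37.1° = 0.6032.
V₁ = V₂·(sin θ₁/sin θ₂) = 1474·(0.3305/0.6032) = 807.65 m/s.

808 m/s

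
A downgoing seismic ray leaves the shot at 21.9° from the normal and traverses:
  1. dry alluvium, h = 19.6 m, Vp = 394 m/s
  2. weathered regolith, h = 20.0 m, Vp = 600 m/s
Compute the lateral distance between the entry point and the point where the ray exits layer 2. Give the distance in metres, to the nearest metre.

p = sin θ₁/V₁ = sin 21.9°/394 = 9.4667e-04 s/m is conserved through the stack.
Layer 1: θ = 21.90°; offset = 19.6·tan 21.90° = 7.879 m.
Layer 2: sin θ = p·600 = 0.5680 → θ = 34.61°; offset = 20.0·tan 34.61° = 13.803 m.
Total horizontal offset = 21.682 m.

22 m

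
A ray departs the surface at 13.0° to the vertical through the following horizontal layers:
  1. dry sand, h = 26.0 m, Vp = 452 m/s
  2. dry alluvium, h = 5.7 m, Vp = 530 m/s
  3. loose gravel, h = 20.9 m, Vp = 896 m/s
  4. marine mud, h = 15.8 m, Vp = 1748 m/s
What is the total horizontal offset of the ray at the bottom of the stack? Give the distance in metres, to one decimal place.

45.8 m

p = sin θ₁/V₁ = sin 13.0°/452 = 4.9768e-04 s/m is conserved through the stack.
Layer 1: θ = 13.00°; offset = 26.0·tan 13.00° = 6.003 m.
Layer 2: sin θ = p·530 = 0.2638 → θ = 15.29°; offset = 5.7·tan 15.29° = 1.559 m.
Layer 3: sin θ = p·896 = 0.4459 → θ = 26.48°; offset = 20.9·tan 26.48° = 10.412 m.
Layer 4: sin θ = p·1748 = 0.8699 → θ = 60.45°; offset = 15.8·tan 60.45° = 27.872 m.
Σ offsets = 45.846 m.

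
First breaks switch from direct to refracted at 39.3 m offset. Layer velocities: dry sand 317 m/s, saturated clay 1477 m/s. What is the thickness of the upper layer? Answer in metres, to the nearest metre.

h = (x_cross/2)·√((V₂−V₁)/(V₂+V₁)).
(V₂−V₁)/(V₂+V₁) = (1477−317)/(1477+317) = 0.6466; √ = 0.8041.
h = (39.3/2)·0.8041 = 15.80 m.

16 m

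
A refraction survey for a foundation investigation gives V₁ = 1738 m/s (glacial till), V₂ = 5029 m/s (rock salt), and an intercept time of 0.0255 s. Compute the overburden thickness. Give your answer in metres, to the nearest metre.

24 m

h = tᵢ·V₁·V₂ / (2·√(V₂²−V₁²)).
√(V₂²−V₁²) = √(5029² − 1738²) = 4719.1 m/s.
h = 0.0255 s × 1738 × 5029 / (2 × 4719.1) = 23.61 m.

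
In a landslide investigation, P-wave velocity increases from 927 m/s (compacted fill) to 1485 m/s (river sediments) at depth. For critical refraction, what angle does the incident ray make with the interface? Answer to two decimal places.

51.37°

At critical incidence the refracted ray runs along the interface (θ₂ = 90°), so sin θ_c = V₁/V₂.
θ_c = arcsin(927/1485) = arcsin 0.6242 = 38.63°.
Measured from the interface: 90° − 38.63° = 51.37°.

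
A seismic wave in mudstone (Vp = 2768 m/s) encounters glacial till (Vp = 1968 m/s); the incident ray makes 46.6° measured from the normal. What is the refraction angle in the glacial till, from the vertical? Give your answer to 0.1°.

31.1°

sin θ₁/V₁ = sin θ₂/V₂ ⇒ sin θ₂ = 1968·sin 46.6°/2768 = 1968·0.7266/2768 = 0.5166.
θ₂ = sin⁻¹(0.5166) = 31.10° (from vertical).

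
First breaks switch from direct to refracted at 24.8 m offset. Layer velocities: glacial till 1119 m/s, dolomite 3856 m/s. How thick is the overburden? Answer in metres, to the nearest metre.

h = (x_cross/2)·√((V₂−V₁)/(V₂+V₁)).
(V₂−V₁)/(V₂+V₁) = (3856−1119)/(3856+1119) = 0.5502; √ = 0.7417.
h = (24.8/2)·0.7417 = 9.20 m.

9 m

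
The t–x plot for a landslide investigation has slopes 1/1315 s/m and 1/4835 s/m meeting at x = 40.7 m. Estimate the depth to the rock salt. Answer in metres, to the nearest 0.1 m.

15.4 m

x_cross = 2h·√((V₂+V₁)/(V₂−V₁)) → h = x_cross / (2·√((V₂+V₁)/(V₂−V₁))).
√((V₂+V₁)/(V₂−V₁)) = √((4835+1315)/(4835−1315)) = 1.3218.
h = 40.7 / (2·1.3218) = 15.40 m.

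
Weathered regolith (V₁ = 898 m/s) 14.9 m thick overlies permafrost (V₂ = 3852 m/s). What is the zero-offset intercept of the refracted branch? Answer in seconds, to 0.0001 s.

0.0323 s

θ_c = arcsin(V₁/V₂) = arcsin(898/3852) = 13.48°; cos θ_c = 0.9724.
tᵢ = 2h·cos θ_c / V₁ = 2·14.9·0.9724 / 898 = 0.03227 s.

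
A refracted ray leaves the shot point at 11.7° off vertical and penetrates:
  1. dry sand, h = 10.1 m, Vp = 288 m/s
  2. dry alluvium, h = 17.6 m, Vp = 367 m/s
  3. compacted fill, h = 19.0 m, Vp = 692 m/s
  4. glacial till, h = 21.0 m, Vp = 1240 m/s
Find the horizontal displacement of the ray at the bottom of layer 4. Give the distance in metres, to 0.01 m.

Apply Snell's law at each interface; in layer i the horizontal offset is hᵢ·tan θᵢ.
Layer 1: θ = 11.70°; offset = 10.1·tan 11.70° = 2.0916 m.
Layer 2: sin θ = 367·sin 11.7°/288 = 0.2584, θ = 14.98°; offset = 17.6·tan 14.98° = 4.7080 m.
Layer 3: sin θ = 692·sin 11.7°/288 = 0.4873, θ = 29.16°; offset = 19.0·tan 29.16° = 10.6014 m.
Layer 4: sin θ = 1240·sin 11.7°/288 = 0.8731, θ = 60.82°; offset = 21.0·tan 60.82° = 37.6095 m.
Σ offsets = 55.0105 m.

55.01 m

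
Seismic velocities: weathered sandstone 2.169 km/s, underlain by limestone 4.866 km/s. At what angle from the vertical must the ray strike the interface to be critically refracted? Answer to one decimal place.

26.5°

At critical incidence the refracted ray runs along the interface (θ₂ = 90°), so sin θ_c = V₁/V₂.
θ_c = arcsin(2.169/4.866) = arcsin 0.4457 = 26.47°.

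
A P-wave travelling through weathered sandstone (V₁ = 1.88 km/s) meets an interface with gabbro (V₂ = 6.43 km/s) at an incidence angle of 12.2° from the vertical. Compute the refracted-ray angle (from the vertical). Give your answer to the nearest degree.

46°

Snell's law: sin θ₂ = (V₂/V₁)·sin θ₁ = (6.43/1.88)·sin 12.2° = 0.7228.
θ₂ = sin⁻¹(0.7228) = 46.28° (from vertical).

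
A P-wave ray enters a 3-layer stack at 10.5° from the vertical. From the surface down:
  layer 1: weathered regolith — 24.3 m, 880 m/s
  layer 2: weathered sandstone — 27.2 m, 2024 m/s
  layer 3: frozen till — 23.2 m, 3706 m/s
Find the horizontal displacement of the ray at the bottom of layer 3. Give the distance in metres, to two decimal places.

44.83 m

p = sin θ₁/V₁ = sin 10.5°/880 = 2.0709e-04 s/m is conserved through the stack.
Layer 1: θ = 10.50°; offset = 24.3·tan 10.50° = 4.5037 m.
Layer 2: sin θ = p·2024 = 0.4191 → θ = 24.78°; offset = 27.2·tan 24.78° = 12.5569 m.
Layer 3: sin θ = p·3706 = 0.7675 → θ = 50.13°; offset = 23.2·tan 50.13° = 27.7728 m.
Σ offsets = 44.8335 m.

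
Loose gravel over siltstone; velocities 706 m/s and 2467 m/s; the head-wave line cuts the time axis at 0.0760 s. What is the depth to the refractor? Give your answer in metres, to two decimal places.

28.00 m

θ_c = arcsin(706/2467) = 16.63°; cos θ_c = 0.9582.
tᵢ = 2h cos θ_c/V₁ ⇒ h = tᵢ·V₁/(2 cos θ_c) = 0.076·706/(2·0.9582) = 28.00 m.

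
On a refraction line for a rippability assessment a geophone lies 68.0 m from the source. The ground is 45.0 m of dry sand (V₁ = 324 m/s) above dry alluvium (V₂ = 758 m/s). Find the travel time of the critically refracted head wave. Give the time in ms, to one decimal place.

340.8 ms

t = x/V₂ + 2h·√(V₂²−V₁²)/(V₁V₂).
√(V₂²−V₁²) = √(758²−324²) = 685.3 m/s; delay term = 2·45.0·685.3/(324·758) = 0.25112 s.
t = 68.0/758 + 0.25112 = 0.34083 s.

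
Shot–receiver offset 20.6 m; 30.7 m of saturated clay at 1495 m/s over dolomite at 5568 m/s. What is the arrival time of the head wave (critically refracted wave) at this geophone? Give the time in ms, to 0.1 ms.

43.3 ms

θ_c = arcsin(V₁/V₂) = arcsin(1495/5568) = 15.57°, cos θ_c = 0.9633.
Intercept time tᵢ = 2h cos θ_c / V₁ = 2·30.7·0.9633/1495 = 0.03956 s.
t = x/V₂ + tᵢ = 20.6/5568 + 0.03956 = 0.04326 s.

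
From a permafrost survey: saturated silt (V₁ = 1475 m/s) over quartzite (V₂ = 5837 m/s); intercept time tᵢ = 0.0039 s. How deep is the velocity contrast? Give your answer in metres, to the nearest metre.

3 m

θ_c = arcsin(1475/5837) = 14.64°; cos θ_c = 0.9675.
tᵢ = 2h cos θ_c/V₁ ⇒ h = tᵢ·V₁/(2 cos θ_c) = 0.0039·1475/(2·0.9675) = 2.97 m.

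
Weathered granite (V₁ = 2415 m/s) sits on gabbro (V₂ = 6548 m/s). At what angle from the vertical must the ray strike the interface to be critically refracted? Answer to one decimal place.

21.6°

Critical incidence: sin θ_c = V₁/V₂ = 2415/6548 = 0.3688.
θ_c = arcsin 0.3688 = 21.64°.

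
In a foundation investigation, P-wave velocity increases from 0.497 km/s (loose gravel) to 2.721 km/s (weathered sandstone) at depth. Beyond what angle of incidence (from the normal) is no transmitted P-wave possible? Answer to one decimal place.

At critical incidence the refracted ray runs along the interface (θ₂ = 90°), so sin θ_c = V₁/V₂.
θ_c = arcsin(0.497/2.721) = arcsin 0.1827 = 10.52°.

10.5°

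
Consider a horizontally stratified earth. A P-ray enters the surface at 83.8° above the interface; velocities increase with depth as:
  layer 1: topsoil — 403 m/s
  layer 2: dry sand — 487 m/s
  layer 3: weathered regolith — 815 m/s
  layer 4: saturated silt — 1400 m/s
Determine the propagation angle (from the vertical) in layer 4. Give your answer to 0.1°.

22.0°

From the normal: θ₁ = 90° − 83.8° = 6.2°.
Ray parameter p = sin 6.2° / 403 = 2.6799e-04 s/m.
sin θ_4 = p·V_4 = 2.6799e-04 × 1400 = 0.3752.
θ_4 = arcsin 0.3752 = 22.04°.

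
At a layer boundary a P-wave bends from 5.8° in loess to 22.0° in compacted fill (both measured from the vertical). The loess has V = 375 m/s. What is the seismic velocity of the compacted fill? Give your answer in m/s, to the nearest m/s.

1390 m/s

Snell's law: sin 5.8°/V₁ = sin 22.0°/V₂.
V₂ = V₁·sin 22.0°/sin 5.8° = 375 × 3.7069 = 1390.09 m/s.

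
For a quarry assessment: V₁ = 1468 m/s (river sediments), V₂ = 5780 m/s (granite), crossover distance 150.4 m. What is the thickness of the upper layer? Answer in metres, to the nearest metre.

h = (x_cross/2)·√((V₂−V₁)/(V₂+V₁)).
(V₂−V₁)/(V₂+V₁) = (5780−1468)/(5780+1468) = 0.5949; √ = 0.7713.
h = (150.4/2)·0.7713 = 58.00 m.

58 m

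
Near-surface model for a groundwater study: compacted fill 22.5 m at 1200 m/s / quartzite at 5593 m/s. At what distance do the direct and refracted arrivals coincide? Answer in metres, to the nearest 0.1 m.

56.0 m

x_cross = 2h·√((V₂+V₁)/(V₂−V₁)).
(V₂+V₁)/(V₂−V₁) = (5593+1200)/(5593−1200) = 1.5463; √ = 1.2435.
x_cross = 2·22.5·1.2435 = 55.96 m.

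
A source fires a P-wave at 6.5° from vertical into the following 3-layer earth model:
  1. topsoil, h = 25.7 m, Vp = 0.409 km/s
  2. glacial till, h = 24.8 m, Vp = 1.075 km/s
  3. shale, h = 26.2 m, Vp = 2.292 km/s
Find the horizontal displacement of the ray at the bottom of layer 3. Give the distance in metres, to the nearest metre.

Apply Snell's law at each interface; in layer i the horizontal offset is hᵢ·tan θᵢ.
Layer 1: θ = 6.50°; offset = 25.7·tan 6.50° = 2.928 m.
Layer 2: sin θ = 1.075·sin 6.5°/0.409 = 0.2975, θ = 17.31°; offset = 24.8·tan 17.31° = 7.729 m.
Layer 3: sin θ = 2.292·sin 6.5°/0.409 = 0.6344, θ = 39.37°; offset = 26.2·tan 39.37° = 21.501 m.
Σ offsets = 32.158 m.

32 m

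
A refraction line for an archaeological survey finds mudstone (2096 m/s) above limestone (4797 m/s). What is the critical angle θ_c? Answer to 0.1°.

25.9°

At critical incidence the refracted ray runs along the interface (θ₂ = 90°), so sin θ_c = V₁/V₂.
θ_c = arcsin(2096/4797) = arcsin 0.4369 = 25.91°.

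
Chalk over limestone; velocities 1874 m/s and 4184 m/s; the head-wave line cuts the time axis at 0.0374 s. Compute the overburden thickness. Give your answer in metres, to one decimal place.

θ_c = arcsin(1874/4184) = 26.61°; cos θ_c = 0.8941.
tᵢ = 2h cos θ_c/V₁ ⇒ h = tᵢ·V₁/(2 cos θ_c) = 0.0374·1874/(2·0.8941) = 39.20 m.

39.2 m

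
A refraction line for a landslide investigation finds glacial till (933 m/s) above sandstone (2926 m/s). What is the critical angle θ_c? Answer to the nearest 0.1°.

18.6°

Critical incidence: sin θ_c = V₁/V₂ = 933/2926 = 0.3189.
θ_c = arcsin 0.3189 = 18.59°.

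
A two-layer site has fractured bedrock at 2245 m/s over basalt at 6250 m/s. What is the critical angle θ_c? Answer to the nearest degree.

21°

Critical incidence: sin θ_c = V₁/V₂ = 2245/6250 = 0.3592.
θ_c = arcsin 0.3592 = 21.05°.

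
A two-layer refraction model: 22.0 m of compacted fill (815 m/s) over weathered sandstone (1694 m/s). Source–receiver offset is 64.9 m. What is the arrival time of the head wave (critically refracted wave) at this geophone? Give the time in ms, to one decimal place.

85.6 ms

θ_c = arcsin(V₁/V₂) = arcsin(815/1694) = 28.76°, cos θ_c = 0.8767.
Intercept time tᵢ = 2h cos θ_c / V₁ = 2·22.0·0.8767/815 = 0.04733 s.
t = x/V₂ + tᵢ = 64.9/1694 + 0.04733 = 0.08564 s.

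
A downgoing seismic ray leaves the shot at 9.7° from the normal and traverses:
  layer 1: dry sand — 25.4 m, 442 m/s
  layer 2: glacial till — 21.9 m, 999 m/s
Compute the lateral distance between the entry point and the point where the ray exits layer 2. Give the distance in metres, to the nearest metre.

13 m

Apply Snell's law at each interface; in layer i the horizontal offset is hᵢ·tan θᵢ.
Layer 1: θ = 9.70°; offset = 25.4·tan 9.70° = 4.342 m.
Layer 2: sin θ = 999·sin 9.7°/442 = 0.3808, θ = 22.38°; offset = 21.9·tan 22.38° = 9.019 m.
Total horizontal offset = 13.361 m.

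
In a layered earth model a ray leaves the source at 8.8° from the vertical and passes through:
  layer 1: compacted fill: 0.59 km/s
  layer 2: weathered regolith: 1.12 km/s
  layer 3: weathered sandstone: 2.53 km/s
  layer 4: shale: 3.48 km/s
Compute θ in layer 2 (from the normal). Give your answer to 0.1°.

Snell's law across each interface conserves sin θ / V, so sin θ_2 = V_2·sin θ₁/V₁.
sin θ_2 = 1.12 × sin 8.8° / 0.59 = 0.2904.
θ_2 = 16.88° from the vertical.

16.9°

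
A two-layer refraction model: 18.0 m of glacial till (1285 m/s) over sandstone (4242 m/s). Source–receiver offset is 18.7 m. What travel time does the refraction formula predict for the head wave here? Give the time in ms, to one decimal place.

t = x/V₂ + 2h·√(V₂²−V₁²)/(V₁V₂).
√(V₂²−V₁²) = √(4242²−1285²) = 4042.7 m/s; delay term = 2·18.0·4042.7/(1285·4242) = 0.02670 s.
t = 18.7/4242 + 0.02670 = 0.03111 s.

31.1 ms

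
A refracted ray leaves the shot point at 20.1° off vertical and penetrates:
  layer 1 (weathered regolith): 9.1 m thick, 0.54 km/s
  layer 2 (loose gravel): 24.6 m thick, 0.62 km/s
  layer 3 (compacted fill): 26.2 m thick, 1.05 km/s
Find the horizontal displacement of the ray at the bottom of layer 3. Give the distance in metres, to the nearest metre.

37 m

Ray parameter p = sin 20.1° / 0.54 km/s = 6.3641e-01 s/km.
Layer 1: θ = 20.10°; offset = 9.1·tan 20.10° = 3.330 m.
Layer 2: sin θ = p·0.62 = 0.3946 → θ = 23.24°; offset = 24.6·tan 23.24° = 10.564 m.
Layer 3: sin θ = p·1.05 = 0.6682 → θ = 41.93°; offset = 26.2·tan 41.93° = 23.533 m.
Total horizontal offset = 37.427 m.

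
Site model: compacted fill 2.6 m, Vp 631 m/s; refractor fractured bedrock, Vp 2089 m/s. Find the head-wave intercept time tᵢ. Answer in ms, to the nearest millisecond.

θ_c = arcsin(V₁/V₂) = arcsin(631/2089) = 17.58°; cos θ_c = 0.9533.
tᵢ = 2h·cos θ_c / V₁ = 2·2.6·0.9533 / 631 = 0.00786 s.

8 ms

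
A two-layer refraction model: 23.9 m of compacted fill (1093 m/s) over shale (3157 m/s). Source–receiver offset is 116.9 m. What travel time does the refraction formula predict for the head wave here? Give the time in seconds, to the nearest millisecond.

t = x/V₂ + 2h·√(V₂²−V₁²)/(V₁V₂).
√(V₂²−V₁²) = √(3157²−1093²) = 2961.8 m/s; delay term = 2·23.9·2961.8/(1093·3157) = 0.04103 s.
t = 116.9/3157 + 0.04103 = 0.07806 s.

0.078 s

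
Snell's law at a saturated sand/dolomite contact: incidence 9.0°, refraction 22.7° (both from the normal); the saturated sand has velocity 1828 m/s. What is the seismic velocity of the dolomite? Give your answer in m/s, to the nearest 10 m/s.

4510 m/s

sin 9.0° = 0.1564; sin 22.7° = 0.3859.
V₂ = V₁·(sin θ₂/sin θ₁) = 1828·(0.3859/0.1564) = 4509.47 m/s.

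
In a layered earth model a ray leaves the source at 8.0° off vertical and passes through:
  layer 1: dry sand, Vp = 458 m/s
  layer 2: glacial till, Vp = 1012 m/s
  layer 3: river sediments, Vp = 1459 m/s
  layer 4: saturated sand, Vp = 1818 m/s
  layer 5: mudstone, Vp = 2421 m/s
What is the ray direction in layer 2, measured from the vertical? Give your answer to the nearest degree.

Snell's law across each interface conserves sin θ / V, so sin θ_2 = V_2·sin θ₁/V₁.
sin θ_2 = 1012 × sin 8.0° / 458 = 0.3075.
θ_2 = arcsin 0.3075 = 17.91°.

18°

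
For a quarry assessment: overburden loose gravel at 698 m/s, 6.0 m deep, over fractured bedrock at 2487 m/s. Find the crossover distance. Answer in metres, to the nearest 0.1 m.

θ_c = arcsin(698/2487) = 16.30°, so cos θ_c = 0.9598 and tᵢ = 2h cos θ_c/V₁ = 0.0165 s.
At crossover x/V₁ = x/V₂ + tᵢ ⇒ x = tᵢ/(1/V₁ − 1/V₂) = 0.01650/(1.4327e-03 − 4.0209e-04) = 16.01 m.

16.0 m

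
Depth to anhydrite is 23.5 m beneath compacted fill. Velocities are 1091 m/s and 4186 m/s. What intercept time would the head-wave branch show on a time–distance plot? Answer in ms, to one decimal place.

tᵢ = 2h·√(V₂²−V₁²)/(V₁V₂).
√(V₂²−V₁²) = √(4186²−1091²) = 4041.3 m/s.
tᵢ = 2·23.5·4041.3/(1091·4186) = 0.04159 s.

41.6 ms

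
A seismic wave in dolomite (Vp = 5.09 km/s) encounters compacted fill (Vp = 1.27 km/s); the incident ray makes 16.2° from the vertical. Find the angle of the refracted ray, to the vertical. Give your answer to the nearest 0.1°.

Snell's law: sin θ₂ = (V₂/V₁)·sin θ₁ = (1.27/5.09)·sin 16.2° = 0.0696.
θ₂ = sin⁻¹(0.0696) = 3.99° (from vertical).

4.0°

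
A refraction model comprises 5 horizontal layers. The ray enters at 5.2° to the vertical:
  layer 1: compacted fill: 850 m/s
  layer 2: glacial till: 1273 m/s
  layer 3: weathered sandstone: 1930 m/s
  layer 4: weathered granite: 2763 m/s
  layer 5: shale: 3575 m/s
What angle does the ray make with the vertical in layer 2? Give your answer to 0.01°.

Snell's law across each interface conserves sin θ / V, so sin θ_2 = V_2·sin θ₁/V₁.
sin θ_2 = 1273 × sin 5.2° / 850 = 0.1357.
θ_2 = 7.80° from the vertical.

7.80°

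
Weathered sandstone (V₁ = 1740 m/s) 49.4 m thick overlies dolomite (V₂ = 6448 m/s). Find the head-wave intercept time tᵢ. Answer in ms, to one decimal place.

54.7 ms

θ_c = arcsin(V₁/V₂) = arcsin(1740/6448) = 15.66°; cos θ_c = 0.9629.
tᵢ = 2h·cos θ_c / V₁ = 2·49.4·0.9629 / 1740 = 0.05468 s.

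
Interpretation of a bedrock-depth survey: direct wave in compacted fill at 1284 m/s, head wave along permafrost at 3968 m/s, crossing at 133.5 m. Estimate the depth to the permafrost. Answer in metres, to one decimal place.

47.7 m

x_cross = 2h·√((V₂+V₁)/(V₂−V₁)) → h = x_cross / (2·√((V₂+V₁)/(V₂−V₁))).
√((V₂+V₁)/(V₂−V₁)) = √((3968+1284)/(3968−1284)) = 1.3988.
h = 133.5 / (2·1.3988) = 47.72 m.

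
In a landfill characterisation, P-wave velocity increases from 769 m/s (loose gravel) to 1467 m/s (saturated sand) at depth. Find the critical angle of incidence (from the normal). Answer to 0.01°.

31.61°

Critical incidence: sin θ_c = V₁/V₂ = 769/1467 = 0.5242.
θ_c = arcsin 0.5242 = 31.61°.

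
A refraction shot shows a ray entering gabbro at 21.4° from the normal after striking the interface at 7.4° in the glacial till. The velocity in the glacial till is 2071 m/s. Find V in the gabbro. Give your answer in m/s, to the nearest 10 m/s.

Snell's law: sin 7.4°/V₁ = sin 21.4°/V₂.
V₂ = V₁·sin 21.4°/sin 7.4° = 2071 × 2.8330 = 5867.12 m/s.

5870 m/s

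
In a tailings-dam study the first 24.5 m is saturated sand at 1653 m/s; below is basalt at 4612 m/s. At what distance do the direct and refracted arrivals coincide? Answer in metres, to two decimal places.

θ_c = arcsin(1653/4612) = 21.00°, so cos θ_c = 0.9336 and tᵢ = 2h cos θ_c/V₁ = 0.0277 s.
At crossover x/V₁ = x/V₂ + tᵢ ⇒ x = tᵢ/(1/V₁ − 1/V₂) = 0.02767/(6.0496e-04 − 2.1683e-04) = 71.30 m.

71.30 m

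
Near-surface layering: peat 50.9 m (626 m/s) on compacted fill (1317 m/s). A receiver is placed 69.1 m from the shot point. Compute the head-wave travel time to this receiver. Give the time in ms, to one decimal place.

θ_c = arcsin(V₁/V₂) = arcsin(626/1317) = 28.38°, cos θ_c = 0.8798.
Intercept time tᵢ = 2h cos θ_c / V₁ = 2·50.9·0.8798/626 = 0.14307 s.
t = x/V₂ + tᵢ = 69.1/1317 + 0.14307 = 0.19554 s.

195.5 ms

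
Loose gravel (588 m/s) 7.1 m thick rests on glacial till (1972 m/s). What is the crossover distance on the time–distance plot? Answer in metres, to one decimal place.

19.3 m

θ_c = arcsin(588/1972) = 17.35°, so cos θ_c = 0.9545 and tᵢ = 2h cos θ_c/V₁ = 0.0231 s.
At crossover x/V₁ = x/V₂ + tᵢ ⇒ x = tᵢ/(1/V₁ − 1/V₂) = 0.02305/(1.7007e-03 − 5.0710e-04) = 19.31 m.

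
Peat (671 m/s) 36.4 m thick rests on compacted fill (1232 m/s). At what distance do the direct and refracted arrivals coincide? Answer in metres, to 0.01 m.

θ_c = arcsin(671/1232) = 33.00°, so cos θ_c = 0.8387 and tᵢ = 2h cos θ_c/V₁ = 0.0910 s.
At crossover x/V₁ = x/V₂ + tᵢ ⇒ x = tᵢ/(1/V₁ − 1/V₂) = 0.09099/(1.4903e-03 − 8.1169e-04) = 134.08 m.

134.08 m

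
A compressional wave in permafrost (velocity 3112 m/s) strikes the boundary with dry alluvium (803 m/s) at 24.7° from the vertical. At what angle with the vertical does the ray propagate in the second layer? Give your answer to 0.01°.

6.19°

Snell's law: sin θ₂ = (V₂/V₁)·sin θ₁ = (803/3112)·sin 24.7° = 0.1078.
θ₂ = arcsin 0.1078 = 6.19° from the normal.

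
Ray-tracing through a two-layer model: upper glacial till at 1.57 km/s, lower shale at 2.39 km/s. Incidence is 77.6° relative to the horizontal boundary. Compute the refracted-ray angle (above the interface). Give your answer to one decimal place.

Convert to the normal: θ₁ = 90° − 77.6° = 12.4°.
sin θ₁/V₁ = sin θ₂/V₂ ⇒ sin θ₂ = 2.39·sin 12.4°/1.57 = 2.39·0.2147/1.57 = 0.3269.
θ₂ = sin⁻¹(0.3269) = 19.08° (from vertical).
From the interface: 90° − 19.08° = 70.92°.

70.9°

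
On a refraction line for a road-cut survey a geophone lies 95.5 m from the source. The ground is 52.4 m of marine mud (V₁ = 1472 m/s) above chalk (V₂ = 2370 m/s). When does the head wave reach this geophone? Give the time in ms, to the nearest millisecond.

t = x/V₂ + 2h·√(V₂²−V₁²)/(V₁V₂).
√(V₂²−V₁²) = √(2370²−1472²) = 1857.4 m/s; delay term = 2·52.4·1857.4/(1472·2370) = 0.05580 s.
t = 95.5/2370 + 0.05580 = 0.09609 s.

96 ms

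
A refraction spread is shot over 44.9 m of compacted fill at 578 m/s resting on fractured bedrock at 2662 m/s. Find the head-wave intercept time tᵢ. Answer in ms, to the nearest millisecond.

152 ms

θ_c = arcsin(V₁/V₂) = arcsin(578/2662) = 12.54°; cos θ_c = 0.9761.
tᵢ = 2h·cos θ_c / V₁ = 2·44.9·0.9761 / 578 = 0.15166 s.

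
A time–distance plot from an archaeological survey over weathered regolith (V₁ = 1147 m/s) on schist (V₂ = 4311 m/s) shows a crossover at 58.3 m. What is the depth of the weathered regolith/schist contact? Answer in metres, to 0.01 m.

h = (x_cross/2)·√((V₂−V₁)/(V₂+V₁)).
(V₂−V₁)/(V₂+V₁) = (4311−1147)/(4311+1147) = 0.5797; √ = 0.7614.
h = (58.3/2)·0.7614 = 22.19 m.

22.19 m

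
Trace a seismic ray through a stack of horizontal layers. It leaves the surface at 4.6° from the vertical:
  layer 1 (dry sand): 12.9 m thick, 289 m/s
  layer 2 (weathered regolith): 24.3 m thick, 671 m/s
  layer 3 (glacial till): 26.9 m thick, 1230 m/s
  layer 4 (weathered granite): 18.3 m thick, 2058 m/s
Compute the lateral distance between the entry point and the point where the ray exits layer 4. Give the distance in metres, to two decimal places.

Ray parameter p = sin 4.6° / 289 m/s = 2.7750e-04 s/m.
Layer 1: θ = 4.60°; offset = 12.9·tan 4.60° = 1.0379 m.
Layer 2: sin θ = p·671 = 0.1862 → θ = 10.73°; offset = 24.3·tan 10.73° = 4.6053 m.
Layer 3: sin θ = p·1230 = 0.3413 → θ = 19.96°; offset = 26.9·tan 19.96° = 9.7685 m.
Layer 4: sin θ = p·2058 = 0.5711 → θ = 34.83°; offset = 18.3·tan 34.83° = 12.7318 m.
Total horizontal offset = 28.1435 m.

28.14 m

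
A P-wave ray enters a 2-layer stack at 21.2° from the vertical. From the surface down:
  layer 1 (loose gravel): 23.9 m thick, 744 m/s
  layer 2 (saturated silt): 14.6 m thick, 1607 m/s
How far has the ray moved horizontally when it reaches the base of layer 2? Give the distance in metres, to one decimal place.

27.5 m

Ray parameter p = sin 21.2° / 744 m/s = 4.8605e-04 s/m.
Layer 1: θ = 21.20°; offset = 23.9·tan 21.20° = 9.270 m.
Layer 2: sin θ = p·1607 = 0.7811 → θ = 51.36°; offset = 14.6·tan 51.36° = 18.263 m.
Σ offsets = 27.533 m.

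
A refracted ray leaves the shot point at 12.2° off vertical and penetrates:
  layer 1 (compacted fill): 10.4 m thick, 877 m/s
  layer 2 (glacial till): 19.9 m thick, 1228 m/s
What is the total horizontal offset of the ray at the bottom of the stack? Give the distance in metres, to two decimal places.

p = sin θ₁/V₁ = sin 12.2°/877 = 2.4096e-04 s/m is conserved through the stack.
Layer 1: θ = 12.20°; offset = 10.4·tan 12.20° = 2.2486 m.
Layer 2: sin θ = p·1228 = 0.2959 → θ = 17.21°; offset = 19.9·tan 17.21° = 6.1645 m.
Summing the layer offsets gives 8.4131 m.

8.41 m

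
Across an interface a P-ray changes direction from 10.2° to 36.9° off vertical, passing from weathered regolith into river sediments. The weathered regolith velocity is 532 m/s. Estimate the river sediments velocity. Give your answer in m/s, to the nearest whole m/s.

1804 m/s

sin 10.2° = 0.1771; sin 36.9° = 0.6004.
V₂ = V₁·(sin θ₂/sin θ₁) = 532·(0.6004/0.1771) = 1803.79 m/s.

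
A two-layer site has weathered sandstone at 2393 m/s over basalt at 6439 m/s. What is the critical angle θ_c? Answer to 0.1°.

21.8°

At critical incidence the refracted ray runs along the interface (θ₂ = 90°), so sin θ_c = V₁/V₂.
θ_c = arcsin(2393/6439) = arcsin 0.3716 = 21.82°.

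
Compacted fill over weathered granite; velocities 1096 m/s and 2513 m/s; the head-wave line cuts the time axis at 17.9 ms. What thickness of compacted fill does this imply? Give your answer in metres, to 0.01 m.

h = tᵢ·V₁·V₂ / (2·√(V₂²−V₁²)).
√(V₂²−V₁²) = √(2513² − 1096²) = 2261.4 m/s.
h = 0.0179 s × 1096 × 2513 / (2 × 2261.4) = 10.90 m.

10.90 m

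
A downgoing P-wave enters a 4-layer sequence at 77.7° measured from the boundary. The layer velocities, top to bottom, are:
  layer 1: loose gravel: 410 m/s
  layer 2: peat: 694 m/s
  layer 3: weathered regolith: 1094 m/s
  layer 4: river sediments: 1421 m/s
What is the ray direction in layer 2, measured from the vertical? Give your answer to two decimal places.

21.14°

From the normal: θ₁ = 90° − 77.7° = 12.3°.
Snell's law across each interface conserves sin θ / V, so sin θ_2 = V_2·sin θ₁/V₁.
sin θ_2 = 694 × sin 12.3° / 410 = 0.3606.
θ_2 = arcsin 0.3606 = 21.14°.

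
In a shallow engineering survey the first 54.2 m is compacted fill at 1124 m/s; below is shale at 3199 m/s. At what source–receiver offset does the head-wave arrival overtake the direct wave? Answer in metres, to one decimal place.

x_cross = 2h·√((V₂+V₁)/(V₂−V₁)).
(V₂+V₁)/(V₂−V₁) = (3199+1124)/(3199−1124) = 2.0834; √ = 1.4434.
x_cross = 2·54.2·1.4434 = 156.46 m.

156.5 m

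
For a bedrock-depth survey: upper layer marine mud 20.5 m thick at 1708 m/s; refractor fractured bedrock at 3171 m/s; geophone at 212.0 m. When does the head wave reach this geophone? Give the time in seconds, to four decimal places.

0.0871 s

θ_c = arcsin(V₁/V₂) = arcsin(1708/3171) = 32.59°, cos θ_c = 0.8425.
Intercept time tᵢ = 2h cos θ_c / V₁ = 2·20.5·0.8425/1708 = 0.02022 s.
t = x/V₂ + tᵢ = 212.0/3171 + 0.02022 = 0.08708 s.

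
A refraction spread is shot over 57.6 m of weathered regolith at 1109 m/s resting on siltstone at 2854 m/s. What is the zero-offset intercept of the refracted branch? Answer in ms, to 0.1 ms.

tᵢ = 2h·√(V₂²−V₁²)/(V₁V₂).
√(V₂²−V₁²) = √(2854²−1109²) = 2629.7 m/s.
tᵢ = 2·57.6·2629.7/(1109·2854) = 0.09571 s.

95.7 ms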